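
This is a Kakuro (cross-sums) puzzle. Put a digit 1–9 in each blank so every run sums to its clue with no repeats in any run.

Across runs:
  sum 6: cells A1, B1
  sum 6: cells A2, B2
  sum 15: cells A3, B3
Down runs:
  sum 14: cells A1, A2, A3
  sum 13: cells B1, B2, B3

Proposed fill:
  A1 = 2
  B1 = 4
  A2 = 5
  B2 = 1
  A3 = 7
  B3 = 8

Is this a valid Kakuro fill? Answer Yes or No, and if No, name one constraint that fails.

Across: 2+4=6; 5+1=6; 7+8=15. Down: 2+5+7=14; 4+1+8=13. No digit repeats within any run.

Yes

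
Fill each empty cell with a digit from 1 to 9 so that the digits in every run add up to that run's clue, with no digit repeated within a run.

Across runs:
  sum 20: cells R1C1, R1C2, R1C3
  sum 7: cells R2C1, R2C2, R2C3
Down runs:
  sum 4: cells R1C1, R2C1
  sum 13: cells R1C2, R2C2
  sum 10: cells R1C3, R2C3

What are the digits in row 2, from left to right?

7 in 3 cells must be {1,2,4}; 4 in 2 cells must be {1,3}.
The 20 across and the 4 down share only 3, so R1C1 = 3.
R2C1 = 4 − 3 = 1 completes the 4 down.
Given what's placed, R2C2 must be 4 to fit the 7 across and 13 down.
R2C3 = 7 − 5 = 2 completes the 7 across.
R1C2 = 13 − 4 = 9 completes the 13 down.
R1C3 = 20 − 12 = 8 completes the 20 across.

1 4 2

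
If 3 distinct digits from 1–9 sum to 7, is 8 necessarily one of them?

No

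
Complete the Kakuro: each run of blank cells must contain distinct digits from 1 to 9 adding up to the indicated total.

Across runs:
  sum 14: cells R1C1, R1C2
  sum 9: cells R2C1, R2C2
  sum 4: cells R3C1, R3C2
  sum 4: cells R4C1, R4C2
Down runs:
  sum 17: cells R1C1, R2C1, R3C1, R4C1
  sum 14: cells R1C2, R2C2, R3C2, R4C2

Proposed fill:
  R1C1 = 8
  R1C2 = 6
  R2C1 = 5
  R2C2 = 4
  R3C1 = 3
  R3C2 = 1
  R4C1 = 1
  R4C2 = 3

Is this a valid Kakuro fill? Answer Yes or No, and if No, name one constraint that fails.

Yes

Across: 8+6=14; 5+4=9; 3+1=4; 1+3=4. Down: 8+5+3+1=17; 6+4+1+3=14. No digit repeats within any run.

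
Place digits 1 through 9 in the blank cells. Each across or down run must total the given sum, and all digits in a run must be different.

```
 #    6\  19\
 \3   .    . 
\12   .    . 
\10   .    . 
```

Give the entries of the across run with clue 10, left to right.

2 8

3 in 2 cells must be {1,2}; 6 in 3 cells must be {1,2,3}.
The 3 across and the 19 down share only 2, so R1C2 = 2.
The 12 across and the 6 down share only 3, so R2C1 = 3.
R2C2 = 12 − 3 = 9 completes the 12 across.
R3C2 = 19 − 11 = 8 completes the 19 down.
R1C1 = 3 − 2 = 1 completes the 3 across.
R3C1 = 10 − 8 = 2 completes the 10 across.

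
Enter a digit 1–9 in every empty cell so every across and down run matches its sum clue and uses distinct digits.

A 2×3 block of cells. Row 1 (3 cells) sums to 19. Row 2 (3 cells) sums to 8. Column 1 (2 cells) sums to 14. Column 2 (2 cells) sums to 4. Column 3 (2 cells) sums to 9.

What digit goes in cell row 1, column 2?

4 in 2 cells must be {1,3}.
The 19 across and the 4 down share only 3, so (1,2) = 3.
Given what's placed, (1,3) must be 7 to fit the 19 across and 9 down.
(2,1) = 5: only digit in both the 8-across and 14-down candidate sets.
(2,2) = 4 − 3 = 1 completes the 4 down.
(2,3) = 8 − 6 = 2 completes the 8 across.
(1,1) = 19 − 10 = 9 completes the 19 across.

3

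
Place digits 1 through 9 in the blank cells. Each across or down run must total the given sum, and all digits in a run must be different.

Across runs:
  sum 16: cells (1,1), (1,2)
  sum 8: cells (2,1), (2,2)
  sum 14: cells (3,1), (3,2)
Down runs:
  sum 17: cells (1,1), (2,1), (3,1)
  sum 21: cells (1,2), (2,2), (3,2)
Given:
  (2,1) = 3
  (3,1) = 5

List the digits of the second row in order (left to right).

16 in 2 cells must be {7,9}.
(1,1) = 17 − 8 = 9 completes the 17 down.
(1,2) = 16 − 9 = 7 completes the 16 across.
(2,2) = 8 − 3 = 5 completes the 8 across.
(3,2) = 14 − 5 = 9 completes the 14 across.

3 5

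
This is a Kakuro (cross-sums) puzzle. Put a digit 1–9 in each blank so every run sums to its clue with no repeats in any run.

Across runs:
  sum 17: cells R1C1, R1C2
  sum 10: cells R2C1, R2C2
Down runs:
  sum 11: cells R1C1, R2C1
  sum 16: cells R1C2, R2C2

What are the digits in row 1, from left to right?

8 9

17 in 2 cells must be {8,9}; 16 in 2 cells must be {7,9}.
The 17 across and the 16 down share only 9, so R1C2 = 9.
R2C2 = 16 − 9 = 7 completes the 16 down.
R1C1 = 17 − 9 = 8 completes the 17 across.
R2C1 = 10 − 7 = 3 completes the 10 across.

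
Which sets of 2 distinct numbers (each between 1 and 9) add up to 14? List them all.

{5,9}; {6,8}

2 distinct digits from 1–9 sum between 3 and 17.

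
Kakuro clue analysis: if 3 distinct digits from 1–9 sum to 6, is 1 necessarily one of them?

Yes

The only way to make 6 from 3 distinct digits is {1,2,3}, which contains 1.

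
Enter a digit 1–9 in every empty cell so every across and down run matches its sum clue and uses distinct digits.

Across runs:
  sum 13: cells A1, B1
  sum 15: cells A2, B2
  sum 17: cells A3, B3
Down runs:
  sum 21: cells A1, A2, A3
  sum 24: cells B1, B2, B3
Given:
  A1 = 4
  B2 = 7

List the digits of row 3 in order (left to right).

9, 8

17 in 2 cells must be {8,9}; 24 in 3 cells must be {7,8,9}.
B1 = 13 − 4 = 9 completes the 13 across.
A2 = 15 − 7 = 8 completes the 15 across.
A3 = 21 − 12 = 9 completes the 21 down.
B3 = 17 − 9 = 8 completes the 17 across.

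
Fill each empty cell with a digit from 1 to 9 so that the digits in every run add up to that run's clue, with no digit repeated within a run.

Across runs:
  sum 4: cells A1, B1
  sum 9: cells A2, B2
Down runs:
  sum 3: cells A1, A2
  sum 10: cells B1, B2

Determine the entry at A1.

4 in 2 cells must be {1,3}; 3 in 2 cells must be {1,2}.
The 4 across and the 3 down share only 1, so A1 = 1.
B1 = 4 − 1 = 3 completes the 4 across.
A2 = 3 − 1 = 2 completes the 3 down.
B2 = 9 − 2 = 7 completes the 9 across.

1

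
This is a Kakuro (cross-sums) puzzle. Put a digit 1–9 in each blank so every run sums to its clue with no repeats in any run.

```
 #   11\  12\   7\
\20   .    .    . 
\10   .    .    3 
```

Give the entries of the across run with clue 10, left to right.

R1C3 = 7 − 3 = 4 completes the 7 down.
R2C2 = 5: the only remaining digit allowed by both the 10 across and the 12 down.
R1C2 = 12 − 5 = 7 completes the 12 down.
R2C1 = 10 − 8 = 2 completes the 10 across.
R1C1 = 20 − 11 = 9 completes the 20 across.

2 5 3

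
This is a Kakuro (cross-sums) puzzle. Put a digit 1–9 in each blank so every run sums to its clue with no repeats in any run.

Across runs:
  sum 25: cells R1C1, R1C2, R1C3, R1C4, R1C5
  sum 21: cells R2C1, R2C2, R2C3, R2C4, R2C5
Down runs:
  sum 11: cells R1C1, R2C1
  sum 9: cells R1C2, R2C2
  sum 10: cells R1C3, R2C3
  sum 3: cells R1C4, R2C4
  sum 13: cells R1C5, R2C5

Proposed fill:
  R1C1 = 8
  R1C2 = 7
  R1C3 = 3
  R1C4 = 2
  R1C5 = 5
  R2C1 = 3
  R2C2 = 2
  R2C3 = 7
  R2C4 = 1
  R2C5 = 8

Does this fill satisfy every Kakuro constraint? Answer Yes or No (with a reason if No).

Yes

Across: 8+7+3+2+5=25; 3+2+7+1+8=21. Down: 8+3=11; 7+2=9; 3+7=10; 2+1=3; 5+8=13. No digit repeats within any run.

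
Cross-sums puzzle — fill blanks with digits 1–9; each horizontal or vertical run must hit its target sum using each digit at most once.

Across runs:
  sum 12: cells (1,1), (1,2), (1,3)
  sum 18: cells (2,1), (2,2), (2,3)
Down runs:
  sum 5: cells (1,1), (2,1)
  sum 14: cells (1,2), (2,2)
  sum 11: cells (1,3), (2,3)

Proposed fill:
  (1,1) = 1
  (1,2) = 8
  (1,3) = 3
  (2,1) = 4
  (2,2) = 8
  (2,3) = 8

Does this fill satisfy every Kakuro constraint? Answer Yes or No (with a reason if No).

No — the across run (2,1)–(2,3) sums to 20, not 18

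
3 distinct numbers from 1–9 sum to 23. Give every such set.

3 distinct digits from 1–9 sum between 6 and 24.
Only one set works: {6,8,9}.

{6,8,9}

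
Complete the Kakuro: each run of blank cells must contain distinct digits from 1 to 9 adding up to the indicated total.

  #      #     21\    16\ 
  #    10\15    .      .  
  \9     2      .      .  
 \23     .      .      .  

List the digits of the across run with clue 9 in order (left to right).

2 4 3

23 in 3 cells must be {6,8,9}.
R3C1 = 10 − 2 = 8 completes the 10 down.
Nothing is forced directly, so branch on R3C2, whose candidates are 6 or 9. If R3C2 = 6: then R2C2 would have to be in {1,3,4,6} for the 9 across but in {7,8} for the 21 down — contradiction. So R3C2 = 9.
Given what's placed, R2C2 must be 4 to fit the 9 across and 21 down.
R2C3 = 9 − 6 = 3 completes the 9 across.
R3C3 = 23 − 17 = 6 completes the 23 across.
R1C2 = 21 − 13 = 8 completes the 21 down.
R1C3 = 15 − 8 = 7 completes the 15 across.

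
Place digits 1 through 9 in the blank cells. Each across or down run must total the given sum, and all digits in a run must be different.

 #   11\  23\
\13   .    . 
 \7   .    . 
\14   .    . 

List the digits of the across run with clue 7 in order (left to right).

23 in 3 cells must be {6,8,9}.
The 7 across and the 23 down share only 6, so R2C2 = 6.
R2C1 = 7 − 6 = 1 completes the 7 across.
Nothing is forced directly, so branch on R1C2, whose candidates are 8 or 9. If R1C2 = 8: then R1C1 would have to be in {5} for the 13 across but in {2,3,4,6,7,8} for the 11 down — contradiction. So R1C2 = 9.
R1C1 = 13 − 9 = 4 completes the 13 across.
R3C1 = 11 − 5 = 6 completes the 11 down.
R3C2 = 14 − 6 = 8 completes the 14 across.

1, 6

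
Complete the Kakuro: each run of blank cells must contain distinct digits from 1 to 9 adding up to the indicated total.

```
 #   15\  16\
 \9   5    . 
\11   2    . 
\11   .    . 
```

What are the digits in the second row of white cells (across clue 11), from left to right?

R1C2 = 9 − 5 = 4 completes the 9 across.
R2C2 = 11 − 2 = 9 completes the 11 across.
R3C1 = 15 − 7 = 8 completes the 15 down.
R3C2 = 11 − 8 = 3 completes the 11 across.

2 9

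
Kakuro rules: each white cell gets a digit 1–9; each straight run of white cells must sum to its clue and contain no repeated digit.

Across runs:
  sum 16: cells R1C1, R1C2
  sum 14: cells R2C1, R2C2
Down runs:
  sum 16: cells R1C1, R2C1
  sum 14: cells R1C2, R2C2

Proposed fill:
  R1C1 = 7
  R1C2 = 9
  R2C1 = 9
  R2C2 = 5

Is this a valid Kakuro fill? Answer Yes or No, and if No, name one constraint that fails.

Across: 7+9=16; 9+5=14. Down: 7+9=16; 9+5=14. No digit repeats within any run.

Yes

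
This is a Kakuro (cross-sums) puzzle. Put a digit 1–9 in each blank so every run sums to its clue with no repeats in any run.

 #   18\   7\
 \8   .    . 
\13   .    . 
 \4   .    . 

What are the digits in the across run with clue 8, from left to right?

4 in 2 cells must be {1,3}; 7 in 3 cells must be {1,2,4}.
The 13 across and the 7 down share only 4, so R2C2 = 4.
Given what's placed, R3C2 must be 1 to fit the 4 across and 7 down.
R1C2 = 7 − 5 = 2 completes the 7 down.
R2C1 = 13 − 4 = 9 completes the 13 across.
R3C1 = 4 − 1 = 3 completes the 4 across.
R1C1 = 8 − 2 = 6 completes the 8 across.

6, 2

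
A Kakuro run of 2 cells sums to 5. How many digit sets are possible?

2

2 distinct digits from 1–9 sum between 3 and 17.
Enumerating: {1,4}, {2,3}.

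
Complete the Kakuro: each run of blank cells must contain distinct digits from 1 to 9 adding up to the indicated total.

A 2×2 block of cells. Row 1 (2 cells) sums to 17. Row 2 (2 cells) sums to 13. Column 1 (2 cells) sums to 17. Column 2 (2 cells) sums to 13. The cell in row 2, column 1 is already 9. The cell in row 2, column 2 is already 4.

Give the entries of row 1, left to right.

8 9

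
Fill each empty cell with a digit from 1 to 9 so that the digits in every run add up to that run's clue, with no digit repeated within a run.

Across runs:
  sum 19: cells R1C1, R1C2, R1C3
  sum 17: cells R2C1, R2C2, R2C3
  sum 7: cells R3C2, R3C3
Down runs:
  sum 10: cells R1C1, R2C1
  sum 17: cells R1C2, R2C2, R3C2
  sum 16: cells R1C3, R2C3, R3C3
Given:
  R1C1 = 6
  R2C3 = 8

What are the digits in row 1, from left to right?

6, 8, 5

R1C3 = 5: the only remaining digit allowed by both the 19 across and the 16 down.
R2C1 = 10 − 6 = 4 completes the 10 down.
R2C2 = 17 − 12 = 5 completes the 17 across.
R3C3 = 16 − 13 = 3 completes the 16 down.
R1C2 = 19 − 11 = 8 completes the 19 across.
R3C2 = 7 − 3 = 4 completes the 7 across.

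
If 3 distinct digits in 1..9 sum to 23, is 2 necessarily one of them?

The only way to make 23 from 3 distinct digits is {6,8,9}, which does not contain 2.

No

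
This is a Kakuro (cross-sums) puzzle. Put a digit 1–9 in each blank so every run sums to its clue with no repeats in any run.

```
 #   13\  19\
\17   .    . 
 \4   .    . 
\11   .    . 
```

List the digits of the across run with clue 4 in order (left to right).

17 in 2 cells must be {8,9}; 4 in 2 cells must be {1,3}.
The 4 across and the 19 down share only 3, so R2C2 = 3.
Given what's placed, R1C2 must be 9 to fit the 17 across and 19 down.
R2C1 = 4 − 3 = 1 completes the 4 across.
R3C2 = 19 − 12 = 7 completes the 19 down.
R1C1 = 17 − 9 = 8 completes the 17 across.
R3C1 = 11 − 7 = 4 completes the 11 across.

1 3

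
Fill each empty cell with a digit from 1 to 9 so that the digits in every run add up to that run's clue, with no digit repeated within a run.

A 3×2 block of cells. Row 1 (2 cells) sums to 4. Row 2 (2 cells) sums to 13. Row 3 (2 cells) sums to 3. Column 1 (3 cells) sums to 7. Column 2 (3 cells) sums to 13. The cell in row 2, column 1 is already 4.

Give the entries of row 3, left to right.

4 in 2 cells must be {1,3}; 3 in 2 cells must be {1,2}; 7 in 3 cells must be {1,2,4}.
Given what's placed, (1,1) must be 1 to fit the 4 across and 7 down.
(1,2) = 4 − 1 = 3 completes the 4 across.
(2,2) = 13 − 4 = 9 completes the 13 across.
(3,1) = 7 − 5 = 2 completes the 7 down.
(3,2) = 3 − 2 = 1 completes the 3 across.

2 1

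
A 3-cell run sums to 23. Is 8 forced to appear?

Yes

The only way to make 23 from 3 distinct digits is {6,8,9}, which contains 8.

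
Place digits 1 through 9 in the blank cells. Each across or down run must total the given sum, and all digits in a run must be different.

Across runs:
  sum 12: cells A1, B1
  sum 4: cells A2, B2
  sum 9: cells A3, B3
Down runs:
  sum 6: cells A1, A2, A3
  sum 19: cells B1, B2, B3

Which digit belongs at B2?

4 in 2 cells must be {1,3}; 6 in 3 cells must be {1,2,3}.
The 12 across and the 6 down share only 3, so A1 = 3.
B1 = 12 − 3 = 9 completes the 12 across.
Given what's placed, A2 must be 1 to fit the 4 across and 6 down.
B2 = 4 − 1 = 3 completes the 4 across.
A3 = 6 − 4 = 2 completes the 6 down.
B3 = 9 − 2 = 7 completes the 9 across.

3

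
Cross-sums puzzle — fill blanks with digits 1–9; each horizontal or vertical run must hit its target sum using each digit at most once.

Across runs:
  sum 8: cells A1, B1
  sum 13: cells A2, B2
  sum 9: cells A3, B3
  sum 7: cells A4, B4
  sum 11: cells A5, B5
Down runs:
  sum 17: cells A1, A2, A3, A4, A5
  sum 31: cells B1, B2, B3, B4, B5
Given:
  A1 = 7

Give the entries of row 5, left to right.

3, 8

B1 = 8 − 7 = 1 completes the 8 across.
Given what's placed, A2 must be 4 to fit the 13 across and 17 down.
B2 = 13 − 4 = 9 completes the 13 across.
B4 = 6: the only remaining digit allowed by both the 7 across and the 31 down.
A4 = 7 − 6 = 1 completes the 7 across.
Nothing is forced directly, so branch on A3, whose candidates are 2 or 3. If A3 = 3: then B3 would have to be in {6} for the 9 across but in {7,8} for the 31 down — contradiction. So A3 = 2.
B3 = 9 − 2 = 7 completes the 9 across.
A5 = 17 − 14 = 3 completes the 17 down.
B5 = 11 − 3 = 8 completes the 11 across.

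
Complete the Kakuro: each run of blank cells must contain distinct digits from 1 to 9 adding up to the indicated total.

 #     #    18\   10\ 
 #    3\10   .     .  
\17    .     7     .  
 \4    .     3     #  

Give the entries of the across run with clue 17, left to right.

4 in 2 cells must be {1,3}; 3 in 2 cells must be {1,2}.
R1C2 = 18 − 10 = 8 completes the 18 down.
R1C3 = 10 − 8 = 2 completes the 10 across.
R2C3 = 10 − 2 = 8 completes the 10 down.
R3C1 = 4 − 3 = 1 completes the 4 across.
R2C1 = 17 − 15 = 2 completes the 17 across.

2, 7, 8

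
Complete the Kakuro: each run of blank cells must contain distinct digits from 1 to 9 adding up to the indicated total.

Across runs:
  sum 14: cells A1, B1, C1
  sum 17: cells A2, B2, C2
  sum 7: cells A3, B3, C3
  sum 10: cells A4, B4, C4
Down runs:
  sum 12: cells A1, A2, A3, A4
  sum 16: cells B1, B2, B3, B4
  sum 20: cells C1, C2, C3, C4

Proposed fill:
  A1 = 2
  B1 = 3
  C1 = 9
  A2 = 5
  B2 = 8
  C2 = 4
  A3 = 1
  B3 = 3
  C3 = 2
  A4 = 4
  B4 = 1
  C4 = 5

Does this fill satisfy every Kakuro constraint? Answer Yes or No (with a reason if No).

No — the across run A3–C3 sums to 6, not 7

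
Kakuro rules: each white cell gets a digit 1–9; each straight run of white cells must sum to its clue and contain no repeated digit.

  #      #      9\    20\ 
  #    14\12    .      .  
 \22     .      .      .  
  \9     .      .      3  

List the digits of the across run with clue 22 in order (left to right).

9 5 8

Given what's placed, R3C1 must be 5 to fit the 9 across and 14 down.
R3C2 = 9 − 8 = 1 completes the 9 across.
R2C1 = 14 − 5 = 9 completes the 14 down.
Given what's placed, R2C3 must be 8 to fit the 22 across and 20 down.
R1C3 = 20 − 11 = 9 completes the 20 down.
R2C2 = 22 − 17 = 5 completes the 22 across.
R1C2 = 12 − 9 = 3 completes the 12 across.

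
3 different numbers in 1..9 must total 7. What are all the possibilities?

{1,2,4}

3 distinct digits from 1–9 sum between 6 and 24.
Only one set works: {1,2,4}.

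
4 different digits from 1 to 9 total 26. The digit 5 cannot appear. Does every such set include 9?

Yes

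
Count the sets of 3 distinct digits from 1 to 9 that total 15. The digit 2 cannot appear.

5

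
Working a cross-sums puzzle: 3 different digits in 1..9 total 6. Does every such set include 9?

No

The only way to make 6 from 3 distinct digits is {1,2,3}, which does not contain 9.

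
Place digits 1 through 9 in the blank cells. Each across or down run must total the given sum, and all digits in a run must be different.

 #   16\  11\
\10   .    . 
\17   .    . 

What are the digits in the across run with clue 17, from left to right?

9 8

17 in 2 cells must be {8,9}; 16 in 2 cells must be {7,9}.
The 17 across and the 16 down share only 9, so R2C1 = 9.
R2C2 = 17 − 9 = 8 completes the 17 across.
R1C1 = 16 − 9 = 7 completes the 16 down.
R1C2 = 10 − 7 = 3 completes the 10 across.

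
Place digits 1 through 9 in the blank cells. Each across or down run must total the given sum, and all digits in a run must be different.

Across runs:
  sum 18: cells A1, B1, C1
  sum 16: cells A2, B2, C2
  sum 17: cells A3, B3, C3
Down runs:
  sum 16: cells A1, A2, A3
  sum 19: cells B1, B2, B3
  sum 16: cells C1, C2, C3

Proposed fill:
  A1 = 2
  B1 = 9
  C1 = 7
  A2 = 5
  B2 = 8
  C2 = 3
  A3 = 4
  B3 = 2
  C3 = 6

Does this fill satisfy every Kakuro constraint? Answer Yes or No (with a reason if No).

No — the across run A3–C3 sums to 12, not 17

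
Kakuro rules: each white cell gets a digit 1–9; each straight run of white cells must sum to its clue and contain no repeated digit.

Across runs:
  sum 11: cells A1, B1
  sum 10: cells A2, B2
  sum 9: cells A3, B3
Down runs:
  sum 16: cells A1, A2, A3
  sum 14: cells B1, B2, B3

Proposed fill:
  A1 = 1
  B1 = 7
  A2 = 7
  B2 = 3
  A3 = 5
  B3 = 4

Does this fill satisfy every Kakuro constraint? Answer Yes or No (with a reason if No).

No — the down run A1–A3 sums to 13, not 16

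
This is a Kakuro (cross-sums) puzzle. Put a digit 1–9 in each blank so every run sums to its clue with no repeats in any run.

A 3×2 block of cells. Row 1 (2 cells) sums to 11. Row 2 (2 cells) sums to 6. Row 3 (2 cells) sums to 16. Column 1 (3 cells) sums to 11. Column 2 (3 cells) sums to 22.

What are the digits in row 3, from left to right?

16 in 2 cells must be {7,9}.
The 6 across and the 22 down share only 5, so (2,2) = 5.
The 16 across and the 11 down share only 7, so (3,1) = 7.
(3,2) = 16 − 7 = 9 completes the 16 across.
(1,1) = 3: the only remaining digit allowed by both the 11 across and the 11 down.
(1,2) = 11 − 3 = 8 completes the 11 across.
(2,1) = 6 − 5 = 1 completes the 6 across.

7, 9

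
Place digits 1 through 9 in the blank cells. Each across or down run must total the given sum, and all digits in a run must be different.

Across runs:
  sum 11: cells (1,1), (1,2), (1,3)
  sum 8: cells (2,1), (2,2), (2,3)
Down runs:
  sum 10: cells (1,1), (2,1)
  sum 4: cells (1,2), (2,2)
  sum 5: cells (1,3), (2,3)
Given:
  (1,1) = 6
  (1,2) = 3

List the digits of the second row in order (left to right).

4 1 3

4 in 2 cells must be {1,3}.
(1,3) = 11 − 9 = 2 completes the 11 across.
(2,1) = 10 − 6 = 4 completes the 10 down.
(2,2) = 4 − 3 = 1 completes the 4 down.
(2,3) = 8 − 5 = 3 completes the 8 across.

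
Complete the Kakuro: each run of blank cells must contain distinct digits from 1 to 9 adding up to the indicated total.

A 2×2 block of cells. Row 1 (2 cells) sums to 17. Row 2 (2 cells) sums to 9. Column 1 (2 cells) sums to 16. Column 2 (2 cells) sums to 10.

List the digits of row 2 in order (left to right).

17 in 2 cells must be {8,9}; 16 in 2 cells must be {7,9}.
The 17 across and the 16 down share only 9, so (1,1) = 9.
(1,2) = 17 − 9 = 8 completes the 17 across.
(2,1) = 16 − 9 = 7 completes the 16 down.
(2,2) = 9 − 7 = 2 completes the 9 across.

7 2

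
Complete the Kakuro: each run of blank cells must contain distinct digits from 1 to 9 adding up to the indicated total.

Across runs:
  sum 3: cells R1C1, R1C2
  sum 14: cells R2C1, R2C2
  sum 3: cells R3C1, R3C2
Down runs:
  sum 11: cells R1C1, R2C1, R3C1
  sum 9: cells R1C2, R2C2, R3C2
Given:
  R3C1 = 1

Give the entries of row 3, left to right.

3 in 2 cells must be {1,2}.
Given what's placed, R1C1 must be 2 to fit the 3 across and 11 down.
R1C2 = 3 − 2 = 1 completes the 3 across.
R2C1 = 11 − 3 = 8 completes the 11 down.
R2C2 = 14 − 8 = 6 completes the 14 across.
R3C2 = 3 − 1 = 2 completes the 3 across.

1 2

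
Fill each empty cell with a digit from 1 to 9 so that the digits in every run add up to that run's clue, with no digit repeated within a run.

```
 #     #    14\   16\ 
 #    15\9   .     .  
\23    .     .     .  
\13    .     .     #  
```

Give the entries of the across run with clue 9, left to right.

2, 7

23 in 3 cells must be {6,8,9}; 16 in 2 cells must be {7,9}.
The 9 across and the 16 down share only 7, so R1C3 = 7.
R2C3 = 16 − 7 = 9 completes the 16 down.
R1C2 = 9 − 7 = 2 completes the 9 across.
R2C2 = 8: the only remaining digit allowed by both the 23 across and the 14 down.
R3C2 = 14 − 10 = 4 completes the 14 down.
R2C1 = 23 − 17 = 6 completes the 23 across.
R3C1 = 13 − 4 = 9 completes the 13 across.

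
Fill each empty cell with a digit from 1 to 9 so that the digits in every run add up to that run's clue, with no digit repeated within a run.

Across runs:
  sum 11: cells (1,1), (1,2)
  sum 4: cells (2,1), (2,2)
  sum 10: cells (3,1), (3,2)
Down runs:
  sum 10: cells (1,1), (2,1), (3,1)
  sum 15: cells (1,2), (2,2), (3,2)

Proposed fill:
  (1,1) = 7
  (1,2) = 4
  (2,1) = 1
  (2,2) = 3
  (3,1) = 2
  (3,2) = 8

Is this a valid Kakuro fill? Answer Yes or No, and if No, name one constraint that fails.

Yes

Across: 7+4=11; 1+3=4; 2+8=10. Down: 7+1+2=10; 4+3+8=15. No digit repeats within any run.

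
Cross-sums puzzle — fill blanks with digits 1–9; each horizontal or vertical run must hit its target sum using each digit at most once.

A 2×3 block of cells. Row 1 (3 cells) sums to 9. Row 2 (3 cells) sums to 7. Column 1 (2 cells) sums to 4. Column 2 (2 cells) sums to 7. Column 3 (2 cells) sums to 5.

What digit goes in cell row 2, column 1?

7 in 3 cells must be {1,2,4}; 4 in 2 cells must be {1,3}.
The 7 across and the 4 down share only 1, so (2,1) = 1.
(1,1) = 4 − 1 = 3 completes the 4 down.
Nothing is forced directly, so branch on (2,2), whose candidates are 2 or 4. If (2,2) = 4: then (1,2) would have to be in {1,2,4,5} for the 9 across but in {3} for the 7 down — contradiction. So (2,2) = 2.
(1,2) = 7 − 2 = 5 completes the 7 down.
(1,3) = 9 − 8 = 1 completes the 9 across.
(2,3) = 7 − 3 = 4 completes the 7 across.

1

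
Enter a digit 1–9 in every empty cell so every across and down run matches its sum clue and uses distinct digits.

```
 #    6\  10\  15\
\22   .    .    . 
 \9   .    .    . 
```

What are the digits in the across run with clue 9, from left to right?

1, 2, 6

The 22 across and the 6 down share only 5, so R1C1 = 5.
R2C1 = 6 − 5 = 1 completes the 6 down.
Given what's placed, R2C3 must be 6 to fit the 9 across and 15 down.
R1C3 = 15 − 6 = 9 completes the 15 down.
R2C2 = 9 − 7 = 2 completes the 9 across.
R1C2 = 22 − 14 = 8 completes the 22 across.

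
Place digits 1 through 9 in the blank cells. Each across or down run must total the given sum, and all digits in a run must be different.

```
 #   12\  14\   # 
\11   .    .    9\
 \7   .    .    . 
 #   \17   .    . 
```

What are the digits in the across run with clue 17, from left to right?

7 in 3 cells must be {1,2,4}; 17 in 2 cells must be {8,9}.
The 7 across and the 12 down share only 4, so R2C1 = 4.
Intersecting the 17 across with the 9 down forces R3C3 = 8.
R1C1 = 12 − 4 = 8 completes the 12 down.
R1C2 = 11 − 8 = 3 completes the 11 across.
R2C2 = 2: the only remaining digit allowed by both the 7 across and the 14 down.
R2C3 = 7 − 6 = 1 completes the 7 across.
R3C2 = 17 − 8 = 9 completes the 17 across.

9 8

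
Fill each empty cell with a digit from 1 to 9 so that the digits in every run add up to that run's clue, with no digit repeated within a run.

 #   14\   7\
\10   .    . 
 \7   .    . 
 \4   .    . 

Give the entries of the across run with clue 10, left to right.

4 in 2 cells must be {1,3}; 7 in 3 cells must be {1,2,4}.
The 4 across and the 7 down share only 1, so R3C2 = 1.
R3C1 = 4 − 1 = 3 completes the 4 across.
Nothing is forced directly, so branch on R1C2, whose candidates are 2 or 4. If R1C2 = 2: then R1C1 would have to be in {8} for the 10 across but in {2,4,5,6,7,9} for the 14 down — contradiction. So R1C2 = 4.
R1C1 = 10 − 4 = 6 completes the 10 across.
R2C1 = 14 − 9 = 5 completes the 14 down.
R2C2 = 7 − 5 = 2 completes the 7 across.

6 4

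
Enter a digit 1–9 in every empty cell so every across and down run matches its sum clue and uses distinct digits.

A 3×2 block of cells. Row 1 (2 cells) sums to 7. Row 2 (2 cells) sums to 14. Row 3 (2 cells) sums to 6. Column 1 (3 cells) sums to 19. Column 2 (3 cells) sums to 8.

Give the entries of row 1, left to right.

6, 1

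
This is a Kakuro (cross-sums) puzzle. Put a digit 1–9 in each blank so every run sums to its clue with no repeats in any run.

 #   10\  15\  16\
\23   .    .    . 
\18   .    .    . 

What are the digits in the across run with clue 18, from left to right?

2, 9, 7

23 in 3 cells must be {6,8,9}; 16 in 2 cells must be {7,9}.
The 23 across and the 16 down share only 9, so R1C3 = 9.
R2C3 = 16 − 9 = 7 completes the 16 down.
Nothing is forced directly, so branch on R1C1, whose candidates are 6 or 8. If R1C1 = 6: that forces R1C2 = 8, after which R2C1 would have to be in {2,3,5,6,8,9} for the 18 across but in {4} for the 10 down — contradiction. So R1C1 = 8.
R1C2 = 23 − 17 = 6 completes the 23 across.
R2C1 = 10 − 8 = 2 completes the 10 down.
R2C2 = 18 − 9 = 9 completes the 18 across.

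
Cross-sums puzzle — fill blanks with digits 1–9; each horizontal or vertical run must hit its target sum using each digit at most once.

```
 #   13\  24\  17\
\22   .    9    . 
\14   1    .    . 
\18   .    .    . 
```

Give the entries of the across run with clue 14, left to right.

24 in 3 cells must be {7,8,9}.
No cell is forced outright now. R2C2 can only be 7 or 8 (the digits allowed by both its 14 across and its 24 down). If R2C2 = 8: that forces R2C3 = 5, R3C2 = 7, R1C3 = 8, after which R3C3 would have to be in {2,3,5,6,8,9} for the 18 across but in {4} for the 17 down — contradiction. So R2C2 = 7.
R2C3 = 14 − 8 = 6 completes the 14 across.
R3C2 = 24 − 16 = 8 completes the 24 down.
No cell is forced outright now. R1C3 can only be 7 or 8 (the digits allowed by both its 22 across and its 17 down). If R1C3 = 7: then R1C1 would have to be in {6} for the 22 across but in {3,4,5,7,8,9} for the 13 down — contradiction. So R1C3 = 8.
R1C1 = 22 − 17 = 5 completes the 22 across.
R3C1 = 13 − 6 = 7 completes the 13 down.
R3C3 = 18 − 15 = 3 completes the 18 across.

1 7 6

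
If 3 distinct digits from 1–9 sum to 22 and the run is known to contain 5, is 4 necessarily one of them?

The only way to make 22 from 3 distinct digits under that restriction is {5,8,9}, which does not contain 4.

No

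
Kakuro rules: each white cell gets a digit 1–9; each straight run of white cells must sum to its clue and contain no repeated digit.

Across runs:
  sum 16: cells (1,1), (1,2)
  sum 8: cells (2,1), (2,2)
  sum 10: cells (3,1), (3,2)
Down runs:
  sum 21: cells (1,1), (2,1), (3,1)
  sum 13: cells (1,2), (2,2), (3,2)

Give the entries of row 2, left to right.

5 3

16 in 2 cells must be {7,9}.
Nothing is forced directly, so branch on (2,1), whose candidates are 5 or 6 or 7. If (2,1) = 6: that forces (1,1) = 7, (1,2) = 9, after which (2,2) would have to be in {2} for the 8 across but in {1,3} for the 13 down — contradiction. If (2,1) = 7: that forces (1,1) = 9, (1,2) = 7, (2,2) = 1, after which (3,1) would have to be in {1,2,3,4,6,7,8,9} for the 10 across but in {5} for the 21 down — contradiction. So (2,1) = 5.
(2,2) = 8 − 5 = 3 completes the 8 across.
Given what's placed, (1,2) must be 9 to fit the 16 across and 13 down.
(3,2) = 13 − 12 = 1 completes the 13 down.
(1,1) = 16 − 9 = 7 completes the 16 across.
(3,1) = 10 − 1 = 9 completes the 10 across.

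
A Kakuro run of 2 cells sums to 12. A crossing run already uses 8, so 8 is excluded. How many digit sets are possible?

2 distinct digits from 1–9 sum between 3 and 17.
Dropping sets that contain 8.
Enumerating: {3,9}, {5,7}.

2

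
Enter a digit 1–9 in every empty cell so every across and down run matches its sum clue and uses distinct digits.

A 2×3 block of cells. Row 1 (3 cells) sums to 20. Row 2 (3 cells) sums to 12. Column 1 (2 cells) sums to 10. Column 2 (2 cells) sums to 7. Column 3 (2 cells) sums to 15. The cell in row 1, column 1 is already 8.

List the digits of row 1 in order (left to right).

8 3 9

(2,1) = 10 − 8 = 2 completes the 10 down.
No cell is forced outright now. (1,2) can only be 3 or 5 (the digits allowed by both its 20 across and its 7 down). If (1,2) = 5: that forces (1,3) = 7, after which (2,2) would have to be in {1,3,4,6,7,9} for the 12 across but in {2} for the 7 down — contradiction. So (1,2) = 3.
(1,3) = 20 − 11 = 9 completes the 20 across.
(2,2) = 7 − 3 = 4 completes the 7 down.
(2,3) = 12 − 6 = 6 completes the 12 across.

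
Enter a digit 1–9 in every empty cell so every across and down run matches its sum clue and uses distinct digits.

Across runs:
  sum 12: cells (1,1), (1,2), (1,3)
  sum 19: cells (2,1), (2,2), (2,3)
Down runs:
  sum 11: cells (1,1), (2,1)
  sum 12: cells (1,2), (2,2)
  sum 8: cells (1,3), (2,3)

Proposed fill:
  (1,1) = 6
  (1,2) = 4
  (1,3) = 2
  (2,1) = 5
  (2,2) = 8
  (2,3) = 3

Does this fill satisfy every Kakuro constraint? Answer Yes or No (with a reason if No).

No — the across run (2,1)–(2,3) sums to 16, not 19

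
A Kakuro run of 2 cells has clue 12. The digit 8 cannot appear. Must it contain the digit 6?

No

Counterexample: {3,9} sums to 12 under that restriction without using 6.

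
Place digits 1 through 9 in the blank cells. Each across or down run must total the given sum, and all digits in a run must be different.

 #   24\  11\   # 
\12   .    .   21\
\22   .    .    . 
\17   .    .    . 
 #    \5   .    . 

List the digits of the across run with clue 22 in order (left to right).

8, 5, 9

24 in 3 cells must be {7,8,9}; 11 in 4 cells must be {1,2,3,5}.
Only 5 fits R2C2 under both its across sum 22 and down sum 11.
The 5 across and the 21 down share only 4, so R4C3 = 4.
R1C2 = 3: the only remaining digit allowed by both the 12 across and the 11 down.
R4C2 = 5 − 4 = 1 completes the 5 across.
R1C1 = 12 − 3 = 9 completes the 12 across.
Given what's placed, R2C1 must be 8 to fit the 22 across and 24 down.
R2C3 = 22 − 13 = 9 completes the 22 across.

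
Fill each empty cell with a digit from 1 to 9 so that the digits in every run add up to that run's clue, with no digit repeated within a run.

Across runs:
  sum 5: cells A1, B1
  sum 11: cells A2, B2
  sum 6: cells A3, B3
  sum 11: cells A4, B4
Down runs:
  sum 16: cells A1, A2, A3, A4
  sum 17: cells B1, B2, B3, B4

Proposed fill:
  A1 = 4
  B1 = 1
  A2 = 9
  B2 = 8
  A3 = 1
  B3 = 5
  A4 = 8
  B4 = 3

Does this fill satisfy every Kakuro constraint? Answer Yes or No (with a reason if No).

No — the down run A1–A4 sums to 22, not 16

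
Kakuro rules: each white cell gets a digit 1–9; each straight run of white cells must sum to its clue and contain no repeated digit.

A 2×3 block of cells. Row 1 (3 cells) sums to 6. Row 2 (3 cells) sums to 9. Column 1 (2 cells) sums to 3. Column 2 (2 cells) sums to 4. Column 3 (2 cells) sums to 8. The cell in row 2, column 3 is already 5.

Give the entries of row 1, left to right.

6 in 3 cells must be {1,2,3}; 3 in 2 cells must be {1,2}; 4 in 2 cells must be {1,3}.
(1,3) = 8 − 5 = 3 completes the 8 down.
(2,1) = 1: the only remaining digit allowed by both the 9 across and the 3 down.
(2,2) = 9 − 6 = 3 completes the 9 across.
(1,1) = 3 − 1 = 2 completes the 3 down.
(1,2) = 6 − 5 = 1 completes the 6 across.

2 1 3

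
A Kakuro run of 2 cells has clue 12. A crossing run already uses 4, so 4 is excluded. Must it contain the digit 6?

No

Counterexample: {3,9} sums to 12 under that restriction without using 6.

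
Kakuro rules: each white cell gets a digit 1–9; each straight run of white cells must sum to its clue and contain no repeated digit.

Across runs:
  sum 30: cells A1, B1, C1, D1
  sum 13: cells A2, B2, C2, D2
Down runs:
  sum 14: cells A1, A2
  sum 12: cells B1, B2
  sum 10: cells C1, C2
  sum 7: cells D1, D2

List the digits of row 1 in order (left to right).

30 in 4 cells must be {6,7,8,9}.
Only 6 fits D1 under both its across sum 30 and down sum 7.
D2 = 7 − 6 = 1 completes the 7 down.
Nothing is forced directly, so branch on A1, whose candidates are 8 or 9. If A1 = 8: that forces A2 = 6, B2 = 4, C2 = 2, after which B1 would have to be in {7,9} for the 30 across but in {8} for the 12 down — contradiction. So A1 = 9.
A2 = 14 − 9 = 5 completes the 14 down.
No cell is forced outright now. B2 can only be 3 or 4 (the digits allowed by both its 13 across and its 12 down). If B2 = 3: then B1 would have to be in {7,8} for the 30 across but in {9} for the 12 down — contradiction. So B2 = 4.
B1 = 12 − 4 = 8 completes the 12 down.
C1 = 30 − 23 = 7 completes the 30 across.

9 8 7 6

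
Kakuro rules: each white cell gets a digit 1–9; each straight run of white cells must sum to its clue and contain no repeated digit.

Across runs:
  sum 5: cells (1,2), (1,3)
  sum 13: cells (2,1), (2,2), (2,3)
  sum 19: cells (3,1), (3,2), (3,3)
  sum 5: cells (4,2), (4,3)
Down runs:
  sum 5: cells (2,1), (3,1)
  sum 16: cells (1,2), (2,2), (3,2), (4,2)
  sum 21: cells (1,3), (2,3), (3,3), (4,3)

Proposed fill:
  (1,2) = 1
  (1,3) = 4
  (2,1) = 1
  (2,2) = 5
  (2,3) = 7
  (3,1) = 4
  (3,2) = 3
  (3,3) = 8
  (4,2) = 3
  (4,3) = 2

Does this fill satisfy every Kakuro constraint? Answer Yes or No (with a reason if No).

No — the down run (1,2)–(4,2) sums to 12, not 16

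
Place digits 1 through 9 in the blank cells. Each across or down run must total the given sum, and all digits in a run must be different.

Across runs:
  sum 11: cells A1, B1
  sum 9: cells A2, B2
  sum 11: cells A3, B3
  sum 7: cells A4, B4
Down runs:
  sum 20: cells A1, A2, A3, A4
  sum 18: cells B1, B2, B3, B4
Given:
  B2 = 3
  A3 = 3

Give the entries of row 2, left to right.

6 3

A2 = 9 − 3 = 6 completes the 9 across.
B3 = 11 − 3 = 8 completes the 11 across.
No cell is forced outright now. A4 can only be 2 or 4 (the digits allowed by both its 7 across and its 20 down). If A4 = 4: that forces A1 = 7, after which B1 would have to be in {4} for the 11 across but in {1,2,5,6} for the 18 down — contradiction. So A4 = 2.
A1 = 20 − 11 = 9 completes the 20 down.
B1 = 11 − 9 = 2 completes the 11 across.
B4 = 7 − 2 = 5 completes the 7 across.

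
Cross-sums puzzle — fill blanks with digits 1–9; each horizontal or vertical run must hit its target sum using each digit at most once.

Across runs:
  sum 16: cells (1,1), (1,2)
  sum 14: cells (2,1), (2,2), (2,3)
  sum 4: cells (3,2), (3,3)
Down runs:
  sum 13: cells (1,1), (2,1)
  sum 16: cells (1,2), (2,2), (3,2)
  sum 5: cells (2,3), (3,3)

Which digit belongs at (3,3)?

3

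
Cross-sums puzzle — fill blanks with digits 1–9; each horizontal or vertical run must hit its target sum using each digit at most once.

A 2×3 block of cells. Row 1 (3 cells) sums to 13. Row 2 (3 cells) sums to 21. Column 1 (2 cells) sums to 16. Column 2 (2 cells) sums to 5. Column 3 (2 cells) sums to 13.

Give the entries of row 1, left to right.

16 in 2 cells must be {7,9}.
The 21 across and the 5 down share only 4, so (2,2) = 4.
(1,2) = 5 − 4 = 1 completes the 5 down.
Given what's placed, (2,1) must be 9 to fit the 21 across and 16 down.
(2,3) = 21 − 13 = 8 completes the 21 across.
(1,1) = 16 − 9 = 7 completes the 16 down.
(1,3) = 13 − 8 = 5 completes the 13 across.

7 1 5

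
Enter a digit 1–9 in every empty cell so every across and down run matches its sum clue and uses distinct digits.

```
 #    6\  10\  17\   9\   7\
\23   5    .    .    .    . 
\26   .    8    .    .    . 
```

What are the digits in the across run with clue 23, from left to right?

5 2 8 7 1

17 in 2 cells must be {8,9}.
R1C2 = 10 − 8 = 2 completes the 10 down.
R2C1 = 6 − 5 = 1 completes the 6 down.
Given what's placed, R2C3 must be 9 to fit the 26 across and 17 down.
R1C3 = 17 − 9 = 8 completes the 17 down.
Given what's placed, R1C5 must be 1 to fit the 23 across and 7 down.
R2C5 = 7 − 1 = 6 completes the 7 down.
R1C4 = 23 − 16 = 7 completes the 23 across.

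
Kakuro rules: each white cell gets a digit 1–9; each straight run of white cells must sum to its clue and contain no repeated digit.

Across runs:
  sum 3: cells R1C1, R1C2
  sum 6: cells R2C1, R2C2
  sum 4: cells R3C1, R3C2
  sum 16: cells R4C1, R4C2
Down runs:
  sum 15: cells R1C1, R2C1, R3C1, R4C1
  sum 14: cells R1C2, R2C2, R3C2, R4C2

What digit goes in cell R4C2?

3 in 2 cells must be {1,2}; 4 in 2 cells must be {1,3}; 16 in 2 cells must be {7,9}.
Only 7 fits R4C2 under both its across sum 16 and down sum 14.

7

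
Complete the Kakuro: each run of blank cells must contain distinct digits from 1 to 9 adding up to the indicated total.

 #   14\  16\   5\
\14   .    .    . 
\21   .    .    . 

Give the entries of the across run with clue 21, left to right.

16 in 2 cells must be {7,9}.
The 21 across and the 5 down share only 4, so R2C3 = 4.
R1C3 = 5 − 4 = 1 completes the 5 down.
Given what's placed, R2C2 must be 9 to fit the 21 across and 16 down.
R1C2 = 16 − 9 = 7 completes the 16 down.
R2C1 = 21 − 13 = 8 completes the 21 across.
R1C1 = 14 − 8 = 6 completes the 14 across.

8, 9, 4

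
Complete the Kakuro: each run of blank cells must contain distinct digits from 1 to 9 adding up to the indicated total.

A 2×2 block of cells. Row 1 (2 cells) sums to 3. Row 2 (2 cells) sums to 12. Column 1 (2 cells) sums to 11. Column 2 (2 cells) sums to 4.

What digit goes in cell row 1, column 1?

3 in 2 cells must be {1,2}; 4 in 2 cells must be {1,3}.
The 3 across and the 11 down share only 2, so (1,1) = 2.
(1,2) = 3 − 2 = 1 completes the 3 across.
(2,1) = 11 − 2 = 9 completes the 11 down.
(2,2) = 12 − 9 = 3 completes the 12 across.

2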